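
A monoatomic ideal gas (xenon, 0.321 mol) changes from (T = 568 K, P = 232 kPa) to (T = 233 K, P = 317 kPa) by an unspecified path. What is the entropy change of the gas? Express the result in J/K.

ΔS = nC_p ln(T₂/T₁) − nR ln(P₂/P₁), with C_p = 5R/2 = 20.79 J mol⁻¹ K⁻¹ for a monoatomic ideal gas.
ΔS = 0.321 × [20.79 × ln(233/568) − 8.314 × ln(317/232)] = -6.78 J/K.

ΔS = -6.78 J/K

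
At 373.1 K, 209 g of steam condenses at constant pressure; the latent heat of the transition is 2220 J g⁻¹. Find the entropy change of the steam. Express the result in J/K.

ΔS = -1240 J/K

Heat released by the substance: Q = −mL = −209 × 2220 = −463980 J.
At constant T, ΔS = Q_rev/T = −463980 / 373.1 = -1240 J/K.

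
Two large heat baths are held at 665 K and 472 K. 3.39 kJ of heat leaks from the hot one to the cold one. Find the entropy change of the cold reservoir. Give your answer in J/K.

The cold reservoir gains heat Q, so ΔS_cold = +Q/T_C = 3390/472 = 7.18 J/K.

ΔS_cold = 7.18 J/K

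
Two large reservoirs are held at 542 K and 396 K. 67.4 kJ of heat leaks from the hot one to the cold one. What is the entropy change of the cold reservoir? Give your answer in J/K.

ΔS_cold = 170 J/K

The cold reservoir gains heat Q, so ΔS_cold = +Q/T_C = 67400/396 = 170 J/K.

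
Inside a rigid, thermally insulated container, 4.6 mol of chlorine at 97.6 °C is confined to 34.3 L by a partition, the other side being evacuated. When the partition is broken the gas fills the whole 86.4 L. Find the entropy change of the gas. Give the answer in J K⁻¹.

For an ideal gas in free expansion Q = 0 and W = 0, so T is unchanged.
Entropy is a state function; using a reversible isothermal path, ΔS_gas = nR ln(V₂/V₁) = 4.6 × 8.314 × ln(86.4/34.3) = 35.3 J/K.

ΔS_gas = 35.3 J/K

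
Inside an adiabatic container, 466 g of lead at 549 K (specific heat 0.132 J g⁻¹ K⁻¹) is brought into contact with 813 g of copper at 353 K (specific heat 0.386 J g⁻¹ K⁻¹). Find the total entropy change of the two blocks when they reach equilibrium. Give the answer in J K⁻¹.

ΔS_total = 5.52 J/K

Energy balance: T_f = (m₁c₁T₁ + m₂c₂T₂)/(m₁c₁ + m₂c₂) = 385.12 K.
ΔS₁ = m₁c₁ ln(T_f/T₁) = 61.512 × ln(385.12/549) = -21.81 J/K.
ΔS₂ = m₂c₂ ln(T_f/T₂) = 313.818 × ln(385.12/353) = 27.33 J/K.
ΔS_total = -21.81 + 27.33 = 5.52 J/K.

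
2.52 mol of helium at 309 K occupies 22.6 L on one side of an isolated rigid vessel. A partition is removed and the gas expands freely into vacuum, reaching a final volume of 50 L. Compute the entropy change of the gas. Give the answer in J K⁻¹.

For an ideal gas in free expansion Q = 0 and W = 0, so T is unchanged.
Entropy is a state function; using a reversible isothermal path, ΔS_gas = nR ln(V₂/V₁) = 2.52 × 8.314 × ln(50/22.6) = 16.6 J/K.

ΔS_gas = 16.6 J/K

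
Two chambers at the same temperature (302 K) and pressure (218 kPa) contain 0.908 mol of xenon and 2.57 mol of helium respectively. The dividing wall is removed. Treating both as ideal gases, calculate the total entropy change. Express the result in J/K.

ΔS_mix = 16.6 J/K

Mole fractions: x_A = 0.908/3.48 = 0.261, x_B = 0.739.
ΔS_mix = −R(n_A ln x_A + n_B ln x_B) = −8.314 × (0.908 ln 0.261 + 2.57 ln 0.739) = 16.6 J/K.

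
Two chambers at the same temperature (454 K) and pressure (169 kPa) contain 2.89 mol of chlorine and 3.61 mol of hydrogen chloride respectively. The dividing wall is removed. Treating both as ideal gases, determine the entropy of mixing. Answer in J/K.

ΔS_mix = 37.1 J/K

Mole fractions: x_A = 2.89/6.5 = 0.445, x_B = 0.555.
ΔS_mix = −R(n_A ln x_A + n_B ln x_B) = −8.314 × (2.89 ln 0.445 + 3.61 ln 0.555) = 37.1 J/K.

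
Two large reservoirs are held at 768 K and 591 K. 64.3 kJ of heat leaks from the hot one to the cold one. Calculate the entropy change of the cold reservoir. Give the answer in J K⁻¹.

ΔS_cold = 109 J/K

The cold reservoir gains heat Q, so ΔS_cold = +Q/T_C = 64300/591 = 109 J/K.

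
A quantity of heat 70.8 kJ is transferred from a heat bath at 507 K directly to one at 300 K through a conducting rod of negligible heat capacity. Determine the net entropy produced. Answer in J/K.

ΔS_hot = −Q/T_H = −70800/507 = -139.6 J/K and ΔS_cold = +Q/T_C = 70800/300 = 236 J/K.
ΔS_total = -139.6 + 236 = 96.4 J/K, positive as the second law requires.

ΔS_total = 96.4 J/K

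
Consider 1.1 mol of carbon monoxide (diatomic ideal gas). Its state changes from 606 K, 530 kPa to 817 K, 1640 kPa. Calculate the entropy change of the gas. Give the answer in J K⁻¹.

ΔS = -0.767 J/K

ΔS = nC_p ln(T₂/T₁) − nR ln(P₂/P₁), with C_p = 7R/2 = 29.1 J mol⁻¹ K⁻¹ for a diatomic ideal gas.
ΔS = 1.1 × [29.1 × ln(817/606) − 8.314 × ln(1640/530)] = -0.767 J/K.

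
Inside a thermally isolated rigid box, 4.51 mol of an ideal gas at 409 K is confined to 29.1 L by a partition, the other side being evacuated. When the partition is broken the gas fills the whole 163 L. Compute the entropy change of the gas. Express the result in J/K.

For an ideal gas in free expansion Q = 0 and W = 0, so T is unchanged.
Entropy is a state function; using a reversible isothermal path, ΔS_gas = nR ln(V₂/V₁) = 4.51 × 8.314 × ln(163/29.1) = 64.6 J/K.

ΔS_gas = 64.6 J/K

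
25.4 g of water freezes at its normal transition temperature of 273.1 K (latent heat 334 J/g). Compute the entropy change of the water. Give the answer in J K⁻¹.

ΔS = -31.1 J/K

Heat released by the substance: Q = −mL = −25.4 × 334 = −8483.6 J.
At constant T, ΔS = Q_rev/T = −8483.6 / 273.1 = -31.1 J/K.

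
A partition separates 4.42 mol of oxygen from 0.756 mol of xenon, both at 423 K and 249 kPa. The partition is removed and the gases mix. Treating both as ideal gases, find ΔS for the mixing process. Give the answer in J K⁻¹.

Mole fractions: x_A = 4.42/5.18 = 0.854, x_B = 0.146.
ΔS_mix = −R(n_A ln x_A + n_B ln x_B) = −8.314 × (4.42 ln 0.854 + 0.756 ln 0.146) = 17.9 J/K.

ΔS_mix = 17.9 J/K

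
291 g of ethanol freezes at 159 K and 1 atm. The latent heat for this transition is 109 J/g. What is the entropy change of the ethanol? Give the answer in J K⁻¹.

Heat released by the substance: Q = −mL = −291 × 109 = −31719 J.
At constant T, ΔS = Q_rev/T = −31719 / 159 = -199 J/K.

ΔS = -199 J/K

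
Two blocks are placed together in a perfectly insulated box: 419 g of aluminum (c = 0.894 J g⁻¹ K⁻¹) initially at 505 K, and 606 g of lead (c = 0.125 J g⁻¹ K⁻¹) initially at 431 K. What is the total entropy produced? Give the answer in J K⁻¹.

ΔS_total = 0.764 J/K

Energy balance: T_f = (m₁c₁T₁ + m₂c₂T₂)/(m₁c₁ + m₂c₂) = 492.55 K.
ΔS₁ = m₁c₁ ln(T_f/T₁) = 374.586 × ln(492.55/505) = -9.34859 J/K.
ΔS₂ = m₂c₂ ln(T_f/T₂) = 75.75 × ln(492.55/431) = 10.1121 J/K.
ΔS_total = -9.34859 + 10.1121 = 0.764 J/K.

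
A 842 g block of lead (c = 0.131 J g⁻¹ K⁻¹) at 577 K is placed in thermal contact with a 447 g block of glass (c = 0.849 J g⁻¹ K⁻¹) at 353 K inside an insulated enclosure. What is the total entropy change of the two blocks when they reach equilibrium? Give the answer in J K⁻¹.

ΔS_total = 11.2 J/K

Energy balance: T_f = (m₁c₁T₁ + m₂c₂T₂)/(m₁c₁ + m₂c₂) = 403.44 K.
ΔS₁ = m₁c₁ ln(T_f/T₁) = 110.302 × ln(403.44/577) = -39.47 J/K.
ΔS₂ = m₂c₂ ln(T_f/T₂) = 379.503 × ln(403.44/353) = 50.69 J/K.
ΔS_total = -39.47 + 50.69 = 11.2 J/K.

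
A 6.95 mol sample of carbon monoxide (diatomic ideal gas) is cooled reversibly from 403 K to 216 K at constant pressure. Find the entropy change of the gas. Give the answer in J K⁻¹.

At constant pressure, ΔS = nC_p ln(T₂/T₁) with C_p = 7R/2 = 29.1 J mol⁻¹ K⁻¹.
ΔS = 6.95 × 29.1 × ln(216/403) = -126 J/K.

ΔS = -126 J/K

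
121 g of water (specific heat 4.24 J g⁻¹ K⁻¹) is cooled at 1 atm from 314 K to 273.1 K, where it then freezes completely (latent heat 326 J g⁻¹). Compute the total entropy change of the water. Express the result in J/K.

Cooling step: ΔS₁ = m c ln(T_tr/T_i) = 121 × 4.24 × ln(273.1/314) = -71.6 J/K.
Phase change: ΔS₂ = −mL/T_tr = −121 × 326 / 273.1 = -144.4 J/K.
ΔS_total = (-71.6) + (-144.4) = -216 J/K.

ΔS = -216 J/K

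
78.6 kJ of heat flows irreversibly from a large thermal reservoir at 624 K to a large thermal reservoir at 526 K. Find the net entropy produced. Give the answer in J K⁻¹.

ΔS_total = 23.5 J/K

ΔS_hot = −Q/T_H = −78600/624 = -125.96 J/K and ΔS_cold = +Q/T_C = 78600/526 = 149.43 J/K.
ΔS_total = -125.96 + 149.43 = 23.5 J/K, positive as the second law requires.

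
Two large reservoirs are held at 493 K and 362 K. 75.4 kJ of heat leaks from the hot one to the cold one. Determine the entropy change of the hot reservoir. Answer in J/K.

The hot reservoir loses heat Q, so ΔS_hot = −Q/T_H = −75400/493 = -153 J/K.

ΔS_hot = -153 J/K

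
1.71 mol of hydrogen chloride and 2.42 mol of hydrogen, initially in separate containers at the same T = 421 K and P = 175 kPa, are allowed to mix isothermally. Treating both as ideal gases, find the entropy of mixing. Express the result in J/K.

ΔS_mix = 23.3 J/K

Mole fractions: x_A = 1.71/4.13 = 0.414, x_B = 0.586.
ΔS_mix = −R(n_A ln x_A + n_B ln x_B) = −8.314 × (1.71 ln 0.414 + 2.42 ln 0.586) = 23.3 J/K.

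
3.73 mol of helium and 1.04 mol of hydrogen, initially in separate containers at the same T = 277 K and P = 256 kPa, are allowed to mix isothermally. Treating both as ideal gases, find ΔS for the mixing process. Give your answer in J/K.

ΔS_mix = 20.8 J/K

Mole fractions: x_A = 3.73/4.77 = 0.782, x_B = 0.218.
ΔS_mix = −R(n_A ln x_A + n_B ln x_B) = −8.314 × (3.73 ln 0.782 + 1.04 ln 0.218) = 20.8 J/K.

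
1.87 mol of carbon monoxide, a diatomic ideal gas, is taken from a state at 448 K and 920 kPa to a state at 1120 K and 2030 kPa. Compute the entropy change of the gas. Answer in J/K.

ΔS = nC_p ln(T₂/T₁) − nR ln(P₂/P₁), with C_p = 7R/2 = 29.1 J mol⁻¹ K⁻¹ for a diatomic ideal gas.
ΔS = 1.87 × [29.1 × ln(1120/448) − 8.314 × ln(2030/920)] = 37.6 J/K.

ΔS = 37.6 J/K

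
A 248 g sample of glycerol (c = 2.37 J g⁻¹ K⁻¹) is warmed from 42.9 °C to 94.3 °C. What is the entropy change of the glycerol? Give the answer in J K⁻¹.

ΔS = 88.6 J/K

In kelvin: T₁ = 316.05 K, T₂ = 367.45 K. ΔS = ∫dQ_rev/T = m c ln(T₂/T₁) = 248 × 2.37 × ln(367.45/316.05) = 88.6 J/K.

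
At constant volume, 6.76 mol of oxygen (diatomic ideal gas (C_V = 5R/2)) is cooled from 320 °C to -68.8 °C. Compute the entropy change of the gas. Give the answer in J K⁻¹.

In kelvin: T₁ = 593.15 K, T₂ = 204.35 K. At constant volume, ΔS = nC_V ln(T₂/T₁) with C_V = 5R/2 = 20.79 J mol⁻¹ K⁻¹.
ΔS = 6.76 × 20.79 × ln(204.35/593.15) = -150 J/K.

ΔS = -150 J/K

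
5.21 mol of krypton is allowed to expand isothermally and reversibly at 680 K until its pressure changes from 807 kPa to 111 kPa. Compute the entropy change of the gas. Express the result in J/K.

For an isothermal ideal gas ΔS_gas = nR ln(P₁/P₂) = 5.21 × 8.314 × ln(807/111) = 85.9 J/K.

ΔS_gas = 85.9 J/K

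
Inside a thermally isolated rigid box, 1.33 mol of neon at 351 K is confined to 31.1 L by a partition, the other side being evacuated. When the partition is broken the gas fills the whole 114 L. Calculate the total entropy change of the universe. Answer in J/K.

ΔS_universe = 14.4 J/K

No heat is exchanged and no work is done, so the ideal-gas temperature stays constant.
Entropy is a state function; using a reversible isothermal path, ΔS_gas = nR ln(V₂/V₁) = 1.33 × 8.314 × ln(114/31.1) = 14.4 J/K.
The insulated surroundings exchange no heat, so ΔS_surr = 0 and ΔS_universe = ΔS_gas.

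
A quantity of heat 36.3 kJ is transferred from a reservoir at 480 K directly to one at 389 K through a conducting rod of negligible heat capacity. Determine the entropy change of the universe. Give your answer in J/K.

ΔS_total = 17.7 J/K

ΔS_hot = −Q/T_H = −36300/480 = -75.62 J/K and ΔS_cold = +Q/T_C = 36300/389 = 93.32 J/K.
ΔS_total = -75.62 + 93.32 = 17.7 J/K, positive as the second law requires.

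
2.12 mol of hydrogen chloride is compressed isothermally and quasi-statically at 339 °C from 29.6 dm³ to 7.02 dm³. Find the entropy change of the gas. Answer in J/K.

ΔS_gas = -25.4 J/K

For an isothermal ideal gas ΔS_gas = nR ln(V₂/V₁) = 2.12 × 8.314 × ln(7.02/29.6) = -25.4 J/K.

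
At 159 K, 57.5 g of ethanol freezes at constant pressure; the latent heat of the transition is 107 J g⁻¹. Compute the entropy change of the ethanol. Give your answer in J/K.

Heat released by the substance: Q = −mL = −57.5 × 107 = −6152.5 J.
At constant T, ΔS = Q_rev/T = −6152.5 / 159 = -38.7 J/K.

ΔS = -38.7 J/K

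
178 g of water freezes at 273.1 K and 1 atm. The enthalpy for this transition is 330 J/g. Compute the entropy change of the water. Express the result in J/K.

Heat released by the substance: Q = −mL = −178 × 330 = −58740 J.
At constant T, ΔS = Q_rev/T = −58740 / 273.1 = -215 J/K.

ΔS = -215 J/K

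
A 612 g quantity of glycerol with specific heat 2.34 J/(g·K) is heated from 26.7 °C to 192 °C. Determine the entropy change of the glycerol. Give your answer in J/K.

ΔS = 629 J/K

In kelvin: T₁ = 299.85 K, T₂ = 465.15 K. ΔS = ∫dQ_rev/T = m c ln(T₂/T₁) = 612 × 2.34 × ln(465.15/299.85) = 629 J/K.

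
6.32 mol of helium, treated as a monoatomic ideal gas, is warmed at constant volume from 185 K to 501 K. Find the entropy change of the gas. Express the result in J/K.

ΔS = 78.5 J/K

At constant volume, ΔS = nC_V ln(T₂/T₁) with C_V = 3R/2 = 12.47 J mol⁻¹ K⁻¹.
ΔS = 6.32 × 12.47 × ln(501/185) = 78.5 J/K.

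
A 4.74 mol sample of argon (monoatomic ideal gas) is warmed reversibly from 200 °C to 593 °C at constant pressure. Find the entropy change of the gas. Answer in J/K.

ΔS = 59.6 J/K

In kelvin: T₁ = 473.15 K, T₂ = 866.15 K. At constant pressure, ΔS = nC_p ln(T₂/T₁) with C_p = 5R/2 = 20.79 J mol⁻¹ K⁻¹.
ΔS = 4.74 × 20.79 × ln(866.15/473.15) = 59.6 J/K.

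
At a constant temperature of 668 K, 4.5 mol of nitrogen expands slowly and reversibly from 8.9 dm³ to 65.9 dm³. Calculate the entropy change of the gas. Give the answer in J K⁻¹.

For an isothermal ideal gas ΔS_gas = nR ln(V₂/V₁) = 4.5 × 8.314 × ln(65.9/8.9) = 74.9 J/K.

ΔS_gas = 74.9 J/K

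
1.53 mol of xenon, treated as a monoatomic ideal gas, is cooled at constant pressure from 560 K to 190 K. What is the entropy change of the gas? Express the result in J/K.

At constant pressure, ΔS = nC_p ln(T₂/T₁) with C_p = 5R/2 = 20.79 J mol⁻¹ K⁻¹.
ΔS = 1.53 × 20.79 × ln(190/560) = -34.4 J/K.

ΔS = -34.4 J/K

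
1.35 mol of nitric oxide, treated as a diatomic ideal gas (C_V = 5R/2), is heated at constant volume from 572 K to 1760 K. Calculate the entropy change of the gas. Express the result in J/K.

At constant volume, ΔS = nC_V ln(T₂/T₁) with C_V = 5R/2 = 20.79 J mol⁻¹ K⁻¹.
ΔS = 1.35 × 20.79 × ln(1760/572) = 31.5 J/K.

ΔS = 31.5 J/K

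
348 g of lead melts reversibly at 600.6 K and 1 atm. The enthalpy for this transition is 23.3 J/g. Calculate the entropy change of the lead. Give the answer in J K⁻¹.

ΔS = 13.5 J/K

Heat absorbed by the substance: Q = mL = 348 × 23.3 = 8108.4 J.
At constant T, ΔS = Q_rev/T = 8108.4 / 600.6 = 13.5 J/K.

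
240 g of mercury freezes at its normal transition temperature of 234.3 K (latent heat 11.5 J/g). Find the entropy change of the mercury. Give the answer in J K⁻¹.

ΔS = -11.8 J/K

Heat released by the substance: Q = −mL = −240 × 11.5 = −2760 J.
At constant T, ΔS = Q_rev/T = −2760 / 234.3 = -11.8 J/K.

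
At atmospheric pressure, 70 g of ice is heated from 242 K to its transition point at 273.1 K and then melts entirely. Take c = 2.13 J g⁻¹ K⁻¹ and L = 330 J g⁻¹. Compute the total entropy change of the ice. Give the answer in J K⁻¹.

ΔS = 103 J/K

Warming step: ΔS₁ = m c ln(T_tr/T_i) = 70 × 2.13 × ln(273.1/242) = 18.03 J/K.
Phase change: ΔS₂ = +mL/T_tr = 70 × 330 / 273.1 = 84.58 J/K.
ΔS_total = (18.03) + (84.58) = 103 J/K.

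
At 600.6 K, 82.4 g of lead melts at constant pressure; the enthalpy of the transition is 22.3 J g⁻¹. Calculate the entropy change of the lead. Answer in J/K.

ΔS = 3.06 J/K

Heat absorbed by the substance: Q = mL = 82.4 × 22.3 = 1837.52 J.
At constant T, ΔS = Q_rev/T = 1837.52 / 600.6 = 3.06 J/K.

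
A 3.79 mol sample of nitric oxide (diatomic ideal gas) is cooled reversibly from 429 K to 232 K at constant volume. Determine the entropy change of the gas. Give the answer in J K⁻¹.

ΔS = -48.4 J/K

At constant volume, ΔS = nC_V ln(T₂/T₁) with C_V = 5R/2 = 20.79 J mol⁻¹ K⁻¹.
ΔS = 3.79 × 20.79 × ln(232/429) = -48.4 J/K.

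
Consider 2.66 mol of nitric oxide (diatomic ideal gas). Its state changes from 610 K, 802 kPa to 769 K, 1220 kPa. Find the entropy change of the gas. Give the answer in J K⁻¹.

ΔS = 8.65 J/K

ΔS = nC_p ln(T₂/T₁) − nR ln(P₂/P₁), with C_p = 7R/2 = 29.1 J mol⁻¹ K⁻¹ for a diatomic ideal gas.
ΔS = 2.66 × [29.1 × ln(769/610) − 8.314 × ln(1220/802)] = 8.65 J/K.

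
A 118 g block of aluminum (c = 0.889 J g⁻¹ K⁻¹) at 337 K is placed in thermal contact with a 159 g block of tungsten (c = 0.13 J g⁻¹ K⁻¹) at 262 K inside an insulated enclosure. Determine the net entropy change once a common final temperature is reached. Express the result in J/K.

Energy balance: T_f = (m₁c₁T₁ + m₂c₂T₂)/(m₁c₁ + m₂c₂) = 324.65 K.
ΔS₁ = m₁c₁ ln(T_f/T₁) = 104.902 × ln(324.65/337) = -3.915 J/K.
ΔS₂ = m₂c₂ ln(T_f/T₂) = 20.67 × ln(324.65/262) = 4.432 J/K.
ΔS_total = -3.915 + 4.432 = 0.517 J/K.

ΔS_total = 0.517 J/K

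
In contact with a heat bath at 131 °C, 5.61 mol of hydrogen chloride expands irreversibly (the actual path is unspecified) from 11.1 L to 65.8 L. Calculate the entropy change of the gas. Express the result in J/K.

Entropy is a state function, so ΔS_gas depends only on the end states.
For an isothermal ideal gas ΔS_gas = nR ln(V₂/V₁) = 5.61 × 8.314 × ln(65.8/11.1) = 83 J/K.

ΔS_gas = 83 J/K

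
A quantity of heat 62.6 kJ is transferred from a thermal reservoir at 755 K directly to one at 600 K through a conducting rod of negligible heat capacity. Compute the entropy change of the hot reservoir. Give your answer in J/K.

ΔS_hot = -82.9 J/K

The hot reservoir loses heat Q, so ΔS_hot = −Q/T_H = −62600/755 = -82.9 J/K.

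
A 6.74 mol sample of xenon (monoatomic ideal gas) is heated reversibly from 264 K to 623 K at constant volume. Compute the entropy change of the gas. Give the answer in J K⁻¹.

At constant volume, ΔS = nC_V ln(T₂/T₁) with C_V = 3R/2 = 12.47 J mol⁻¹ K⁻¹.
ΔS = 6.74 × 12.47 × ln(623/264) = 72.2 J/K.

ΔS = 72.2 J/K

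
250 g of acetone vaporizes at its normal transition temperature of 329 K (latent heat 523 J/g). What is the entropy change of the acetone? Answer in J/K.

ΔS = 397 J/K

Heat absorbed by the substance: Q = mL = 250 × 523 = 130750 J.
At constant T, ΔS = Q_rev/T = 130750 / 329 = 397 J/K.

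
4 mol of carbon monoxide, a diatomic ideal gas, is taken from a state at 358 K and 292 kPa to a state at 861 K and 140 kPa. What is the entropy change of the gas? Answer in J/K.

ΔS = nC_p ln(T₂/T₁) − nR ln(P₂/P₁), with C_p = 7R/2 = 29.1 J mol⁻¹ K⁻¹ for a diatomic ideal gas.
ΔS = 4 × [29.1 × ln(861/358) − 8.314 × ln(140/292)] = 127 J/K.

ΔS = 127 J/K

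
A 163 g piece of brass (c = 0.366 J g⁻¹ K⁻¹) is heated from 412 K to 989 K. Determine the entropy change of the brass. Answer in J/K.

ΔS = 52.2 J/K

ΔS = ∫dQ_rev/T = m c ln(T₂/T₁) = 163 × 0.366 × ln(989/412) = 52.2 J/K.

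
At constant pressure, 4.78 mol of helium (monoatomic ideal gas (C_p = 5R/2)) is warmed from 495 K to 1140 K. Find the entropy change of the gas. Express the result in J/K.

At constant pressure, ΔS = nC_p ln(T₂/T₁) with C_p = 5R/2 = 20.79 J mol⁻¹ K⁻¹.
ΔS = 4.78 × 20.79 × ln(1140/495) = 82.9 J/K.

ΔS = 82.9 J/K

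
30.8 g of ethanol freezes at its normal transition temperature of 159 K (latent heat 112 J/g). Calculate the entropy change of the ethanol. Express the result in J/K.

ΔS = -21.7 J/K

Heat released by the substance: Q = −mL = −30.8 × 112 = −3449.6 J.
At constant T, ΔS = Q_rev/T = −3449.6 / 159 = -21.7 J/K.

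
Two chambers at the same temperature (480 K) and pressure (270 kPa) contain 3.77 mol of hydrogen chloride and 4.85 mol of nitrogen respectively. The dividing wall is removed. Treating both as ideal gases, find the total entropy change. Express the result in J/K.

Mole fractions: x_A = 3.77/8.62 = 0.437, x_B = 0.563.
ΔS_mix = −R(n_A ln x_A + n_B ln x_B) = −8.314 × (3.77 ln 0.437 + 4.85 ln 0.563) = 49.1 J/K.

ΔS_mix = 49.1 J/K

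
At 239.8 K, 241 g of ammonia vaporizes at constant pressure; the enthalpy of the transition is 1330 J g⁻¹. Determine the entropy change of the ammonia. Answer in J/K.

Heat absorbed by the substance: Q = mL = 241 × 1330 = 320530 J.
At constant T, ΔS = Q_rev/T = 320530 / 239.8 = 1340 J/K.

ΔS = 1340 J/K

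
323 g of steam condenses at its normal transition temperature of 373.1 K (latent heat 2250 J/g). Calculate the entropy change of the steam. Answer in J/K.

Heat released by the substance: Q = −mL = −323 × 2250 = −726750 J.
At constant T, ΔS = Q_rev/T = −726750 / 373.1 = -1950 J/K.

ΔS = -1950 J/K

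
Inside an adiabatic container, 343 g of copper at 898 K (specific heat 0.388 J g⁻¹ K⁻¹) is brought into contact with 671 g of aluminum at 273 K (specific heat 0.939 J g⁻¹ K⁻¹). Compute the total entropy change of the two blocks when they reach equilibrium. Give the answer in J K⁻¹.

Energy balance: T_f = (m₁c₁T₁ + m₂c₂T₂)/(m₁c₁ + m₂c₂) = 381.99 K.
ΔS₁ = m₁c₁ ln(T_f/T₁) = 133.084 × ln(381.99/898) = -113.8 J/K.
ΔS₂ = m₂c₂ ln(T_f/T₂) = 630.069 × ln(381.99/273) = 211.7 J/K.
ΔS_total = -113.8 + 211.7 = 97.9 J/K.

ΔS_total = 97.9 J/K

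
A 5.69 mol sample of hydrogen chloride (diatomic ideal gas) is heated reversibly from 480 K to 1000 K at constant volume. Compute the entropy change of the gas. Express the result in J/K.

ΔS = 86.8 J/K

At constant volume, ΔS = nC_V ln(T₂/T₁) with C_V = 5R/2 = 20.79 J mol⁻¹ K⁻¹.
ΔS = 5.69 × 20.79 × ln(1000/480) = 86.8 J/K.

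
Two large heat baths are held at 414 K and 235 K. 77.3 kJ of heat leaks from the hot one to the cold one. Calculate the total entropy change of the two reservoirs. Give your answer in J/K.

ΔS_total = 142 J/K

ΔS_hot = −Q/T_H = −77300/414 = -186.7 J/K and ΔS_cold = +Q/T_C = 77300/235 = 328.9 J/K.
ΔS_total = -186.7 + 328.9 = 142 J/K, positive as the second law requires.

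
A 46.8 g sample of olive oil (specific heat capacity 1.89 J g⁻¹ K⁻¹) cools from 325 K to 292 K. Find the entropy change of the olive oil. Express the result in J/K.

ΔS = ∫dQ_rev/T = m c ln(T₂/T₁) = 46.8 × 1.89 × ln(292/325) = -9.47 J/K.

ΔS = -9.47 J/K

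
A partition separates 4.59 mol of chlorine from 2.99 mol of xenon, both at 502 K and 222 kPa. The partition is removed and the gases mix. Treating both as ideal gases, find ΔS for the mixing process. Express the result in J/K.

ΔS_mix = 42.3 J/K

Mole fractions: x_A = 4.59/7.58 = 0.606, x_B = 0.394.
ΔS_mix = −R(n_A ln x_A + n_B ln x_B) = −8.314 × (4.59 ln 0.606 + 2.99 ln 0.394) = 42.3 J/K.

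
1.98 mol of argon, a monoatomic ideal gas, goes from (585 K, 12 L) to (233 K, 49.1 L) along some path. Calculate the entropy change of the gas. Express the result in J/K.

Entropy is a state function: ΔS = nC_V ln(T₂/T₁) + nR ln(V₂/V₁), with C_V = 3R/2 = 12.47 J mol⁻¹ K⁻¹ for a monoatomic ideal gas.
ΔS = 1.98 × [12.47 × ln(233/585) + 8.314 × ln(49.1/12)] = 0.462 J/K.

ΔS = 0.462 J/K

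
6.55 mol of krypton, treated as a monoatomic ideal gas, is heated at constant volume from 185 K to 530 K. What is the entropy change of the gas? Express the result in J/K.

ΔS = 86 J/K

At constant volume, ΔS = nC_V ln(T₂/T₁) with C_V = 3R/2 = 12.47 J mol⁻¹ K⁻¹.
ΔS = 6.55 × 12.47 × ln(530/185) = 86 J/K.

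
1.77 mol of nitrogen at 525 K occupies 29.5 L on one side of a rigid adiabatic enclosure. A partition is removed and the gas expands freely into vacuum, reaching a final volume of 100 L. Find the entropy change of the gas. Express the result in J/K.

ΔS_gas = 18 J/K

No heat is exchanged and no work is done, so the ideal-gas temperature stays constant.
Entropy is a state function; using a reversible isothermal path, ΔS_gas = nR ln(V₂/V₁) = 1.77 × 8.314 × ln(100/29.5) = 18 J/K.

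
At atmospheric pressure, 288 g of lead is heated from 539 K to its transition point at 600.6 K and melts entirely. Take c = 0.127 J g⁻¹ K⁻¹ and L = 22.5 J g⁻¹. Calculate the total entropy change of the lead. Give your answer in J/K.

ΔS = 14.7 J/K

Warming step: ΔS₁ = m c ln(T_tr/T_i) = 288 × 0.127 × ln(600.6/539) = 3.958 J/K.
Phase change: ΔS₂ = +mL/T_tr = 288 × 22.5 / 600.6 = 10.79 J/K.
ΔS_total = (3.958) + (10.79) = 14.7 J/K.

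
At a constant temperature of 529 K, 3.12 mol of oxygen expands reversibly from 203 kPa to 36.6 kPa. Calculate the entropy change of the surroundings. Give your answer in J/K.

For an isothermal ideal gas ΔS_gas = nR ln(P₁/P₂) = 3.12 × 8.314 × ln(203/36.6) = 44.4 J/K.
The process is reversible, so ΔS_surr = −ΔS_gas = -44.4 J/K and ΔS_universe = 0.

ΔS_surr = -44.4 J/K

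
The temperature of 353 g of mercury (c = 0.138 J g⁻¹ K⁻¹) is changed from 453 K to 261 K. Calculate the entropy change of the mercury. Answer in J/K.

ΔS = ∫dQ_rev/T = m c ln(T₂/T₁) = 353 × 0.138 × ln(261/453) = -26.9 J/K.

ΔS = -26.9 J/K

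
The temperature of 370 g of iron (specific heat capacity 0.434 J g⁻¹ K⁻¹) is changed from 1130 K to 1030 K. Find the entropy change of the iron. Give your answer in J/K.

ΔS = -14.9 J/K

ΔS = ∫dQ_rev/T = m c ln(T₂/T₁) = 370 × 0.434 × ln(1030/1130) = -14.9 J/K.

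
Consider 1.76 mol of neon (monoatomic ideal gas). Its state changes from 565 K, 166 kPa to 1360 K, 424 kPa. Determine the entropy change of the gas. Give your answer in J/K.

ΔS = nC_p ln(T₂/T₁) − nR ln(P₂/P₁), with C_p = 5R/2 = 20.79 J mol⁻¹ K⁻¹ for a monoatomic ideal gas.
ΔS = 1.76 × [20.79 × ln(1360/565) − 8.314 × ln(424/166)] = 18.4 J/K.

ΔS = 18.4 J/K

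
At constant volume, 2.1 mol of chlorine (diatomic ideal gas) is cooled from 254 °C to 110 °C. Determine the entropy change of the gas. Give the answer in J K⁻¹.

In kelvin: T₁ = 527.15 K, T₂ = 383.15 K. At constant volume, ΔS = nC_V ln(T₂/T₁) with C_V = 5R/2 = 20.79 J mol⁻¹ K⁻¹.
ΔS = 2.1 × 20.79 × ln(383.15/527.15) = -13.9 J/K.

ΔS = -13.9 J/K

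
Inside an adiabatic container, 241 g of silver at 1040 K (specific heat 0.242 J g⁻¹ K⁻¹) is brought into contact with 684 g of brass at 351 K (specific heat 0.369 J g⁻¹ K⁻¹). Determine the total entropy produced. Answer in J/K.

Energy balance: T_f = (m₁c₁T₁ + m₂c₂T₂)/(m₁c₁ + m₂c₂) = 480.33 K.
ΔS₁ = m₁c₁ ln(T_f/T₁) = 58.322 × ln(480.33/1040) = -45.05 J/K.
ΔS₂ = m₂c₂ ln(T_f/T₂) = 252.396 × ln(480.33/351) = 79.17 J/K.
ΔS_total = -45.05 + 79.17 = 34.1 J/K.

ΔS_total = 34.1 J/K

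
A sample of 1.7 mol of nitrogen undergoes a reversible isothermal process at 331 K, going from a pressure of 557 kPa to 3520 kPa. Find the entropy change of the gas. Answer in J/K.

For an isothermal ideal gas ΔS_gas = nR ln(P₁/P₂) = 1.7 × 8.314 × ln(557/3520) = -26.1 J/K.

ΔS_gas = -26.1 J/K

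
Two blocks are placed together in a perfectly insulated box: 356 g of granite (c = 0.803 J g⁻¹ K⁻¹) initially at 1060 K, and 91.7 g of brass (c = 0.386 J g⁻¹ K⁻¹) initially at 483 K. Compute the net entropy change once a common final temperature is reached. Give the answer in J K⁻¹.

Energy balance: T_f = (m₁c₁T₁ + m₂c₂T₂)/(m₁c₁ + m₂c₂) = 996.43 K.
ΔS₁ = m₁c₁ ln(T_f/T₁) = 285.868 × ln(996.43/1060) = -17.68 J/K.
ΔS₂ = m₂c₂ ln(T_f/T₂) = 35.3962 × ln(996.43/483) = 25.63 J/K.
ΔS_total = -17.68 + 25.63 = 7.95 J/K.

ΔS_total = 7.95 J/K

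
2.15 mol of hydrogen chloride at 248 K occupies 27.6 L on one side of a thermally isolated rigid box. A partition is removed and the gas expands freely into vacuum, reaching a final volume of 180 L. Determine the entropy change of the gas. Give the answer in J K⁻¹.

ΔS_gas = 33.5 J/K

No heat is exchanged and no work is done, so the ideal-gas temperature stays constant.
Entropy is a state function; using a reversible isothermal path, ΔS_gas = nR ln(V₂/V₁) = 2.15 × 8.314 × ln(180/27.6) = 33.5 J/K.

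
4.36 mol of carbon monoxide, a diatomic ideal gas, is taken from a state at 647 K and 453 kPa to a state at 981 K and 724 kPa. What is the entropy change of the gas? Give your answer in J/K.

ΔS = 35.8 J/K

ΔS = nC_p ln(T₂/T₁) − nR ln(P₂/P₁), with C_p = 7R/2 = 29.1 J mol⁻¹ K⁻¹ for a diatomic ideal gas.
ΔS = 4.36 × [29.1 × ln(981/647) − 8.314 × ln(724/453)] = 35.8 J/K.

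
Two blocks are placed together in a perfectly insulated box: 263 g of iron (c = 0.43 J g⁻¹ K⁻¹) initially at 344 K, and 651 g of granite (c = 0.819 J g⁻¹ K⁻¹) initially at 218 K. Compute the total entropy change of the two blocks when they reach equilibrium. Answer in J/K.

ΔS_total = 10.7 J/K

Energy balance: T_f = (m₁c₁T₁ + m₂c₂T₂)/(m₁c₁ + m₂c₂) = 240.05 K.
ΔS₁ = m₁c₁ ln(T_f/T₁) = 113.09 × ln(240.05/344) = -40.69 J/K.
ΔS₂ = m₂c₂ ln(T_f/T₂) = 533.169 × ln(240.05/218) = 51.37 J/K.
ΔS_total = -40.69 + 51.37 = 10.7 J/K.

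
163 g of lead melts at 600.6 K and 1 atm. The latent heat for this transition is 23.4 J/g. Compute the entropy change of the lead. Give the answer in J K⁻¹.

Heat absorbed by the substance: Q = mL = 163 × 23.4 = 3814.2 J.
At constant T, ΔS = Q_rev/T = 3814.2 / 600.6 = 6.35 J/K.

ΔS = 6.35 J/K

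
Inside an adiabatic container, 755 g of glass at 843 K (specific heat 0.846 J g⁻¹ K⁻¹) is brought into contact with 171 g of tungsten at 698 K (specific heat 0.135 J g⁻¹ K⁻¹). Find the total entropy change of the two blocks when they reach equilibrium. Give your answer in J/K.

ΔS_total = 0.375 J/K

Energy balance: T_f = (m₁c₁T₁ + m₂c₂T₂)/(m₁c₁ + m₂c₂) = 837.94 K.
ΔS₁ = m₁c₁ ln(T_f/T₁) = 638.73 × ln(837.94/843) = -3.8438 J/K.
ΔS₂ = m₂c₂ ln(T_f/T₂) = 23.085 × ln(837.94/698) = 4.2183 J/K.
ΔS_total = -3.8438 + 4.2183 = 0.375 J/K.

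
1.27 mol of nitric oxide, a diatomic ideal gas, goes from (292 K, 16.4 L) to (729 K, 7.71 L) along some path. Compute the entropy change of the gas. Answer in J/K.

ΔS = 16.2 J/K

Entropy is a state function: ΔS = nC_V ln(T₂/T₁) + nR ln(V₂/V₁), with C_V = 5R/2 = 20.79 J mol⁻¹ K⁻¹ for a diatomic ideal gas.
ΔS = 1.27 × [20.79 × ln(729/292) + 8.314 × ln(7.71/16.4)] = 16.2 J/K.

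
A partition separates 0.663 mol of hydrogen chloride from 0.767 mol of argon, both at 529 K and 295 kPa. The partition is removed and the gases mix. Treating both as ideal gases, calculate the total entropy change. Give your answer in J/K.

Mole fractions: x_A = 0.663/1.43 = 0.464, x_B = 0.536.
ΔS_mix = −R(n_A ln x_A + n_B ln x_B) = −8.314 × (0.663 ln 0.464 + 0.767 ln 0.536) = 8.21 J/K.

ΔS_mix = 8.21 J/K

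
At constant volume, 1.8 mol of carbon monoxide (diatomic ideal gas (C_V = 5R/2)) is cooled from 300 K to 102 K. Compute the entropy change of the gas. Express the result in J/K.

ΔS = -40.4 J/K

At constant volume, ΔS = nC_V ln(T₂/T₁) with C_V = 5R/2 = 20.79 J mol⁻¹ K⁻¹.
ΔS = 1.8 × 20.79 × ln(102/300) = -40.4 J/K.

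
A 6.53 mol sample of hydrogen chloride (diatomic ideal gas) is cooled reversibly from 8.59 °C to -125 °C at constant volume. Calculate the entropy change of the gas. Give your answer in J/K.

ΔS = -87.2 J/K

In kelvin: T₁ = 281.74 K, T₂ = 148.15 K. At constant volume, ΔS = nC_V ln(T₂/T₁) with C_V = 5R/2 = 20.79 J mol⁻¹ K⁻¹.
ΔS = 6.53 × 20.79 × ln(148.15/281.74) = -87.2 J/K.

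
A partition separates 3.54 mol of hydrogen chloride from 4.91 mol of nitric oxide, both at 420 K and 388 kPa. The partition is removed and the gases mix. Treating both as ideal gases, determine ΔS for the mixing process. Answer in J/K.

ΔS_mix = 47.8 J/K

Mole fractions: x_A = 3.54/8.45 = 0.419, x_B = 0.581.
ΔS_mix = −R(n_A ln x_A + n_B ln x_B) = −8.314 × (3.54 ln 0.419 + 4.91 ln 0.581) = 47.8 J/K.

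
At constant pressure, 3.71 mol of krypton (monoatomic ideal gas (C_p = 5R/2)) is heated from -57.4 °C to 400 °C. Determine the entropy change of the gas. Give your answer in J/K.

In kelvin: T₁ = 215.75 K, T₂ = 673.15 K. At constant pressure, ΔS = nC_p ln(T₂/T₁) with C_p = 5R/2 = 20.79 J mol⁻¹ K⁻¹.
ΔS = 3.71 × 20.79 × ln(673.15/215.75) = 87.7 J/K.

ΔS = 87.7 J/K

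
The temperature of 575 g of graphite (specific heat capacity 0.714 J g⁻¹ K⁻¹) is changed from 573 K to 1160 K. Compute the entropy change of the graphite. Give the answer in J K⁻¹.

ΔS = ∫dQ_rev/T = m c ln(T₂/T₁) = 575 × 0.714 × ln(1160/573) = 290 J/K.

ΔS = 290 J/K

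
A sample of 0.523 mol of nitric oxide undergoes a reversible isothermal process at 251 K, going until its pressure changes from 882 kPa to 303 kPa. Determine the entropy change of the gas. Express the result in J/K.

ΔS_gas = 4.65 J/K

For an isothermal ideal gas ΔS_gas = nR ln(P₁/P₂) = 0.523 × 8.314 × ln(882/303) = 4.65 J/K.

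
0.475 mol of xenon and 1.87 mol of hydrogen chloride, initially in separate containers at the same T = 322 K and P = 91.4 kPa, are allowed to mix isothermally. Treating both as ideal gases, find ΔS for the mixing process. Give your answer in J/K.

Mole fractions: x_A = 0.475/2.35 = 0.203, x_B = 0.797.
ΔS_mix = −R(n_A ln x_A + n_B ln x_B) = −8.314 × (0.475 ln 0.203 + 1.87 ln 0.797) = 9.82 J/K.

ΔS_mix = 9.82 J/K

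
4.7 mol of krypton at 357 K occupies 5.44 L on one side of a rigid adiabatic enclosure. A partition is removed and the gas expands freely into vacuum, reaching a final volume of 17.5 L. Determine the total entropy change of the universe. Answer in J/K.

ΔS_universe = 45.7 J/K

For an ideal gas in free expansion Q = 0 and W = 0, so T is unchanged.
Entropy is a state function; using a reversible isothermal path, ΔS_gas = nR ln(V₂/V₁) = 4.7 × 8.314 × ln(17.5/5.44) = 45.7 J/K.
The insulated surroundings exchange no heat, so ΔS_surr = 0 and ΔS_universe = ΔS_gas.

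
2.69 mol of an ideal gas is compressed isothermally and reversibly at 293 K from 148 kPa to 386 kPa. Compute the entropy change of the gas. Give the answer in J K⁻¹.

For an isothermal ideal gas ΔS_gas = nR ln(P₁/P₂) = 2.69 × 8.314 × ln(148/386) = -21.4 J/K.

ΔS_gas = -21.4 J/K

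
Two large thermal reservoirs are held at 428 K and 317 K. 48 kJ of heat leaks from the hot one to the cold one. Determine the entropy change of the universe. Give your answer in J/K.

ΔS_total = 39.3 J/K

ΔS_hot = −Q/T_H = −48000/428 = -112.1 J/K and ΔS_cold = +Q/T_C = 48000/317 = 151.4 J/K.
ΔS_total = -112.1 + 151.4 = 39.3 J/K, positive as the second law requires.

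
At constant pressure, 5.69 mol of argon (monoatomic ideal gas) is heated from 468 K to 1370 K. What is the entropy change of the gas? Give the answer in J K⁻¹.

At constant pressure, ΔS = nC_p ln(T₂/T₁) with C_p = 5R/2 = 20.79 J mol⁻¹ K⁻¹.
ΔS = 5.69 × 20.79 × ln(1370/468) = 127 J/K.

ΔS = 127 J/K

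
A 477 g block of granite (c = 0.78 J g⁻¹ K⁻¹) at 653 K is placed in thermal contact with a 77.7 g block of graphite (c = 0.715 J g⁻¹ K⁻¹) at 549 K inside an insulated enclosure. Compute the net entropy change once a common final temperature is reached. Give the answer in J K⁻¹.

Energy balance: T_f = (m₁c₁T₁ + m₂c₂T₂)/(m₁c₁ + m₂c₂) = 639.49 K.
ΔS₁ = m₁c₁ ln(T_f/T₁) = 372.06 × ln(639.49/653) = -7.779 J/K.
ΔS₂ = m₂c₂ ln(T_f/T₂) = 55.5555 × ln(639.49/549) = 8.476 J/K.
ΔS_total = -7.779 + 8.476 = 0.697 J/K.

ΔS_total = 0.697 J/K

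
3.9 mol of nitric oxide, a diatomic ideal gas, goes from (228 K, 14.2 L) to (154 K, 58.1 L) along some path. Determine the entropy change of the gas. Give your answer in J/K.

ΔS = 13.9 J/K

Entropy is a state function: ΔS = nC_V ln(T₂/T₁) + nR ln(V₂/V₁), with C_V = 5R/2 = 20.79 J mol⁻¹ K⁻¹ for a diatomic ideal gas.
ΔS = 3.9 × [20.79 × ln(154/228) + 8.314 × ln(58.1/14.2)] = 13.9 J/K.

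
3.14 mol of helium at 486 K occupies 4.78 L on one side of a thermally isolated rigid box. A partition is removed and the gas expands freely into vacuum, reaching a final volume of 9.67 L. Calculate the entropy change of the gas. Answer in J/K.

For an ideal gas in free expansion Q = 0 and W = 0, so T is unchanged.
Entropy is a state function; using a reversible isothermal path, ΔS_gas = nR ln(V₂/V₁) = 3.14 × 8.314 × ln(9.67/4.78) = 18.4 J/K.

ΔS_gas = 18.4 J/K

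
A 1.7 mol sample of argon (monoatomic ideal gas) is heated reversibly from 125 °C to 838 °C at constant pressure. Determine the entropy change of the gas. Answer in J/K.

In kelvin: T₁ = 398.15 K, T₂ = 1111.15 K. At constant pressure, ΔS = nC_p ln(T₂/T₁) with C_p = 5R/2 = 20.79 J mol⁻¹ K⁻¹.
ΔS = 1.7 × 20.79 × ln(1111.15/398.15) = 36.3 J/K.

ΔS = 36.3 J/K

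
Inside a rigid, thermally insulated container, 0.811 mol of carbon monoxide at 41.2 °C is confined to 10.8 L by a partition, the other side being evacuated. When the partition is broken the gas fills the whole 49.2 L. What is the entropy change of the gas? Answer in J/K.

No heat is exchanged and no work is done, so the ideal-gas temperature stays constant.
Entropy is a state function; using a reversible isothermal path, ΔS_gas = nR ln(V₂/V₁) = 0.811 × 8.314 × ln(49.2/10.8) = 10.2 J/K.

ΔS_gas = 10.2 J/K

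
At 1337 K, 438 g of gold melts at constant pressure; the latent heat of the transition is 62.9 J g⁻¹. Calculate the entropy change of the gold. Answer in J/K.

Heat absorbed by the substance: Q = mL = 438 × 62.9 = 27550.2 J.
At constant T, ΔS = Q_rev/T = 27550.2 / 1337 = 20.6 J/K.

ΔS = 20.6 J/K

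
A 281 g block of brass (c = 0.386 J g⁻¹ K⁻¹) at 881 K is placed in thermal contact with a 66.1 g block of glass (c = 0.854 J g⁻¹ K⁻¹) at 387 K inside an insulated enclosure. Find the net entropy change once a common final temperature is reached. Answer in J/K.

Energy balance: T_f = (m₁c₁T₁ + m₂c₂T₂)/(m₁c₁ + m₂c₂) = 711.91 K.
ΔS₁ = m₁c₁ ln(T_f/T₁) = 108.466 × ln(711.91/881) = -23.12 J/K.
ΔS₂ = m₂c₂ ln(T_f/T₂) = 56.4494 × ln(711.91/387) = 34.41 J/K.
ΔS_total = -23.12 + 34.41 = 11.3 J/K.

ΔS_total = 11.3 J/K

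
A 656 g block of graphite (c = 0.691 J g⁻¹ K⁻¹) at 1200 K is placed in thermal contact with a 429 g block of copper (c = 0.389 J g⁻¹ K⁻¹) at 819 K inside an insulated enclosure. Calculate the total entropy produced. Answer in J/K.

ΔS_total = 8.36 J/K

Energy balance: T_f = (m₁c₁T₁ + m₂c₂T₂)/(m₁c₁ + m₂c₂) = 1097.5 K.
ΔS₁ = m₁c₁ ln(T_f/T₁) = 453.296 × ln(1097.5/1200) = -40.48 J/K.
ΔS₂ = m₂c₂ ln(T_f/T₂) = 166.881 × ln(1097.5/819) = 48.84 J/K.
ΔS_total = -40.48 + 48.84 = 8.36 J/K.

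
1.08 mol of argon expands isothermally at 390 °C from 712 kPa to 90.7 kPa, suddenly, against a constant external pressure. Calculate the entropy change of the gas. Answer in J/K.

ΔS_gas = 18.5 J/K

Entropy is a state function, so ΔS_gas depends only on the end states.
For an isothermal ideal gas ΔS_gas = nR ln(P₁/P₂) = 1.08 × 8.314 × ln(712/90.7) = 18.5 J/K.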